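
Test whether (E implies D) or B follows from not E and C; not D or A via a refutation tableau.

Initial set: {(not E and C); (not D or A); not ((E implies D) or B)}.
(not E and C): α-rule — add not E, C.
not ((E implies D) or B): α-rule — add not (E implies D), not B.
not (E implies D): α-rule — add E, not D.
× closes — contains both E and not E.
All 1 branch closes.
Every branch closed, so the premises entail the conclusion.

Yes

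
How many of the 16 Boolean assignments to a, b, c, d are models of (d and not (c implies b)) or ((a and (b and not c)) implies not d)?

15

Initial set: {((d and not (c implies b)) or ((a and (b and not c)) implies not d))}.
((d and not (c implies b)) or ((a and (b and not c)) implies not d)): β-rule — branch into (d and not (c implies b))  //  ((a and (b and not c)) implies not d).
  branch 1 (add (d and not (c implies b))):
    (d and not (c implies b)): α-rule — add d, not (c implies b).
    not (c implies b): α-rule — add c, not b.
    ○ open, literals {b=0, c=1, d=1}.
  branch 2 (add ((a and (b and not c)) implies not d)):
    ((a and (b and not c)) implies not d): β-rule — branch into not (a and (b and not c))  //  not d.
      branch 2.1 (add not (a and (b and not c))):
        not (a and (b and not c)): β-rule — branch into not a  //  not (b and not c).
          branch 2.1.1 (add not a):
            ○ open, literals {a=0}.
          branch 2.1.2 (add not (b and not c)):
            not (b and not c): β-rule — branch into not b  //  not not c.
              branch 2.1.2.1 (add not b):
                ○ open, literals {b=0}.
              branch 2.1.2.2 (add not not c):
                ○ open, literals {c=1}.
      branch 2.2 (add not d):
        ○ open, literals {d=0}.
0 branches closed, 5 open.
Each open branch fixes some atoms; the unmentioned ones are free. Counting distinct full assignments: branch {b=0, c=1, d=1} (a) contributes 2 new; branch {a=0} (b, c, d) contributes 7 new; branch {b=0} (a, c, d) contributes 3 new; branch {c=1} (a, b, d) contributes 2 new; branch {d=0} (a, b, c) contributes 1 new. Total: 15.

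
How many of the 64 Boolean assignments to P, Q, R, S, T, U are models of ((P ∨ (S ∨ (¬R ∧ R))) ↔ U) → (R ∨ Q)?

Initial set: {(((P ∨ (S ∨ (¬R ∧ R))) ↔ U) → (R ∨ Q))}.
(((P ∨ (S ∨ (¬R ∧ R))) ↔ U) → (R ∨ Q)): β-rule — branch into ¬((P ∨ (S ∨ (¬R ∧ R))) ↔ U)  //  (R ∨ Q).
  branch 1 (add ¬((P ∨ (S ∨ (¬R ∧ R))) ↔ U)):
    ¬((P ∨ (S ∨ (¬R ∧ R))) ↔ U): β-rule — branch into (P ∨ (S ∨ (¬R ∧ R))), ¬U  //  ¬(P ∨ (S ∨ (¬R ∧ R))), U.
      branch 1.1 (add (P ∨ (S ∨ (¬R ∧ R))), ¬U):
        (P ∨ (S ∨ (¬R ∧ R))): β-rule — branch into P  //  (S ∨ (¬R ∧ R)).
          branch 1.1.1 (add P):
            ○ open, literals {P=T, U=F}.
          branch 1.1.2 (add (S ∨ (¬R ∧ R))):
            (S ∨ (¬R ∧ R)): β-rule — branch into S  //  (¬R ∧ R).
              branch 1.1.2.1 (add S):
                ○ open, literals {S=T, U=F}.
              branch 1.1.2.2 (add (¬R ∧ R)):
                (¬R ∧ R): α-rule — add ¬R, R.
                × closes — contains both R and ¬R.
      branch 1.2 (add ¬(P ∨ (S ∨ (¬R ∧ R))), U):
        ¬(P ∨ (S ∨ (¬R ∧ R))): α-rule — add ¬P, ¬(S ∨ (¬R ∧ R)).
        ¬(S ∨ (¬R ∧ R)): α-rule — add ¬S, ¬(¬R ∧ R).
        ¬(¬R ∧ R): β-rule — branch into ¬¬R  //  ¬R.
          branch 1.2.1 (add ¬¬R):
            ○ open, literals {P=F, R=T, S=F, U=T}.
          branch 1.2.2 (add ¬R):
            ○ open, literals {P=F, R=F, S=F, U=T}.
  branch 2 (add (R ∨ Q)):
    (R ∨ Q): β-rule — branch into R  //  Q.
      branch 2.1 (add R):
        ○ open, literals {R=T}.
      branch 2.2 (add Q):
        ○ open, literals {Q=T}.
1 branch closed, 6 open.
Each open branch fixes some atoms; the unmentioned ones are free. Counting distinct full assignments: branch {P=T, U=F} (Q, R, S, T) contributes 16 new; branch {S=T, U=F} (P, Q, R, T) contributes 8 new; branch {P=F, R=T, S=F, U=T} (Q, T) contributes 4 new; branch {P=F, R=F, S=F, U=T} (Q, T) contributes 4 new; branch {R=T} (P, Q, S, T, U) contributes 16 new; branch {Q=T} (P, R, S, T, U) contributes 8 new. Total: 56.

56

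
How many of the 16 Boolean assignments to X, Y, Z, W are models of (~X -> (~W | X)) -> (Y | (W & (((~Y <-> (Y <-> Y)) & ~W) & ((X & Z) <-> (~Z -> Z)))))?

Initial set: {((~X -> (~W | X)) -> (Y | (W & (((~Y <-> (Y <-> Y)) & ~W) & ((X & Z) <-> (~Z -> Z))))))}.
((~X -> (~W | X)) -> (Y | (W & (((~Y <-> (Y <-> Y)) & ~W) & ((X & Z) <-> (~Z -> Z)))))): β-rule — branch into ~(~X -> (~W | X))  //  (Y | (W & (((~Y <-> (Y <-> Y)) & ~W) & ((X & Z) <-> (~Z -> Z))))).
  branch 1 (add ~(~X -> (~W | X))):
    ~(~X -> (~W | X)): α-rule — add ~X, ~(~W | X).
    ~(~W | X): α-rule — add ~~W, ~X.
    ○ open, literals {W=1, X=0}.
  branch 2 (add (Y | (W & (((~Y <-> (Y <-> Y)) & ~W) & ((X & Z) <-> (~Z -> Z)))))):
    (Y | (W & (((~Y <-> (Y <-> Y)) & ~W) & ((X & Z) <-> (~Z -> Z))))): β-rule — branch into Y  //  (W & (((~Y <-> (Y <-> Y)) & ~W) & ((X & Z) <-> (~Z -> Z)))).
      branch 2.1 (add Y):
        ○ open, literals {Y=1}.
      branch 2.2 (add (W & (((~Y <-> (Y <-> Y)) & ~W) & ((X & Z) <-> (~Z -> Z))))):
        (W & (((~Y <-> (Y <-> Y)) & ~W) & ((X & Z) <-> (~Z -> Z)))): α-rule — add W, (((~Y <-> (Y <-> Y)) & ~W) & ((X & Z) <-> (~Z -> Z))).
        (((~Y <-> (Y <-> Y)) & ~W) & ((X & Z) <-> (~Z -> Z))): α-rule — add ((~Y <-> (Y <-> Y)) & ~W), ((X & Z) <-> (~Z -> Z)).
        ((~Y <-> (Y <-> Y)) & ~W): α-rule — add (~Y <-> (Y <-> Y)), ~W.
        × closes — contains both W and ~W.
1 branch closed, 2 open.
Each open branch fixes some atoms; the unmentioned ones are free. Counting distinct full assignments: branch {W=1, X=0} (Y, Z) contributes 4 new; branch {Y=1} (X, Z, W) contributes 6 new. Total: 10.

10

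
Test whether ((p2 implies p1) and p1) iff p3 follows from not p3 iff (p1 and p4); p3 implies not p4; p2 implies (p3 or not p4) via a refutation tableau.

No

Initial set: {(not p3 iff (p1 and p4)); (p3 implies not p4); (p2 implies (p3 or not p4)); not (((p2 implies p1) and p1) iff p3)}.
(not p3 iff (p1 and p4)): β-rule — branch into not p3, (p1 and p4)  //  not not p3, not (p1 and p4).
  branch 1 (add not p3, (p1 and p4)):
    (p1 and p4): α-rule — add p1, p4.
    (p3 implies not p4): β-rule — branch into not p3  //  not p4.
      branch 1.1 (add not p3):
        (p2 implies (p3 or not p4)): β-rule — branch into not p2  //  (p3 or not p4).
          branch 1.1.1 (add not p2):
            not (((p2 implies p1) and p1) iff p3): β-rule — branch into ((p2 implies p1) and p1), not p3  //  not ((p2 implies p1) and p1), p3.
              branch 1.1.1.1 (add ((p2 implies p1) and p1), not p3):
                ((p2 implies p1) and p1): α-rule — add (p2 implies p1), p1.
                (p2 implies p1): β-rule — branch into not p2  //  p1.
                  branch 1.1.1.1.1 (add not p2):
                    ○ open, literals {p1=true, p2=false, p3=false, p4=true}.
                  branch 1.1.1.1.2 (add p1):
                    ○ open, literals {p1=true, p2=false, p3=false, p4=true}.
              branch 1.1.1.2 (add not ((p2 implies p1) and p1), p3):
                × closes — contains both p3 and not p3.
          branch 1.1.2 (add (p3 or not p4)):
            not (((p2 implies p1) and p1) iff p3): β-rule — branch into ((p2 implies p1) and p1), not p3  //  not ((p2 implies p1) and p1), p3.
              branch 1.1.2.1 (add ((p2 implies p1) and p1), not p3):
                ((p2 implies p1) and p1): α-rule — add (p2 implies p1), p1.
                (p3 or not p4): β-rule — branch into p3  //  not p4.
                  branch 1.1.2.1.1 (add p3):
                    × closes — contains both p3 and not p3.
                  branch 1.1.2.1.2 (add not p4):
                    × closes — contains both p4 and not p4.
              branch 1.1.2.2 (add not ((p2 implies p1) and p1), p3):
                × closes — contains both p3 and not p3.
      branch 1.2 (add not p4):
        × closes — contains both p4 and not p4.
  branch 2 (add not not p3, not (p1 and p4)):
    (p3 implies not p4): β-rule — branch into not p3  //  not p4.
      branch 2.1 (add not p3):
        × closes — contains both p3 and not p3.
      branch 2.2 (add not p4):
        (p2 implies (p3 or not p4)): β-rule — branch into not p2  //  (p3 or not p4).
          branch 2.2.1 (add not p2):
            not (((p2 implies p1) and p1) iff p3): β-rule — branch into ((p2 implies p1) and p1), not p3  //  not ((p2 implies p1) and p1), p3.
              branch 2.2.1.1 (add ((p2 implies p1) and p1), not p3):
                × closes — contains both p3 and not p3.
              branch 2.2.1.2 (add not ((p2 implies p1) and p1), p3):
                not (p1 and p4): β-rule — branch into not p1  //  not p4.
                  branch 2.2.1.2.1 (add not p1):
                    not ((p2 implies p1) and p1): β-rule — branch into not (p2 implies p1)  //  not p1.
                      branch 2.2.1.2.1.1 (add not (p2 implies p1)):
                        not (p2 implies p1): α-rule — add p2, not p1.
                        × closes — contains both p2 and not p2.
                      branch 2.2.1.2.1.2 (add not p1):
                        ○ open, literals {p1=false, p2=false, p3=true, p4=false}.
                  branch 2.2.1.2.2 (add not p4):
                    not ((p2 implies p1) and p1): β-rule — branch into not (p2 implies p1)  //  not p1.
                      branch 2.2.1.2.2.1 (add not (p2 implies p1)):
                        not (p2 implies p1): α-rule — add p2, not p1.
                        × closes — contains both p2 and not p2.
                      branch 2.2.1.2.2.2 (add not p1):
                        ○ open, literals {p1=false, p2=false, p3=true, p4=false}.
          branch 2.2.2 (add (p3 or not p4)):
            not (((p2 implies p1) and p1) iff p3): β-rule — branch into ((p2 implies p1) and p1), not p3  //  not ((p2 implies p1) and p1), p3.
              branch 2.2.2.1 (add ((p2 implies p1) and p1), not p3):
                × closes — contains both p3 and not p3.
              branch 2.2.2.2 (add not ((p2 implies p1) and p1), p3):
                not (p1 and p4): β-rule — branch into not p1  //  not p4.
                  branch 2.2.2.2.1 (add not p1):
                    (p3 or not p4): β-rule — branch into p3  //  not p4.
                      branch 2.2.2.2.1.1 (add p3):
                        not ((p2 implies p1) and p1): β-rule — branch into not (p2 implies p1)  //  not p1.
                          branch 2.2.2.2.1.1.1 (add not (p2 implies p1)):
                            not (p2 implies p1): α-rule — add p2, not p1.
                            ○ open, literals {p1=false, p2=true, p3=true, p4=false}.
                          branch 2.2.2.2.1.1.2 (add not p1):
                            ○ open, literals {p1=false, p3=true, p4=false}.
                      branch 2.2.2.2.1.2 (add not p4):
                        not ((p2 implies p1) and p1): β-rule — branch into not (p2 implies p1)  //  not p1.
                          branch 2.2.2.2.1.2.1 (add not (p2 implies p1)):
                            not (p2 implies p1): α-rule — add p2, not p1.
                            ○ open, literals {p1=false, p2=true, p3=true, p4=false}.
                          branch 2.2.2.2.1.2.2 (add not p1):
                            ○ open, literals {p1=false, p3=true, p4=false}.
                  branch 2.2.2.2.2 (add not p4):
                    (p3 or not p4): β-rule — branch into p3  //  not p4.
                      branch 2.2.2.2.2.1 (add p3):
                        not ((p2 implies p1) and p1): β-rule — branch into not (p2 implies p1)  //  not p1.
                          branch 2.2.2.2.2.1.1 (add not (p2 implies p1)):
                            not (p2 implies p1): α-rule — add p2, not p1.
                            ○ open, literals {p1=false, p2=true, p3=true, p4=false}.
                          branch 2.2.2.2.2.1.2 (add not p1):
                            ○ open, literals {p1=false, p3=true, p4=false}.
                      branch 2.2.2.2.2.2 (add not p4):
                        not ((p2 implies p1) and p1): β-rule — branch into not (p2 implies p1)  //  not p1.
                          branch 2.2.2.2.2.2.1 (add not (p2 implies p1)):
                            not (p2 implies p1): α-rule — add p2, not p1.
                            ○ open, literals {p1=false, p2=true, p3=true, p4=false}.
                          branch 2.2.2.2.2.2.2 (add not p1):
                            ○ open, literals {p1=false, p3=true, p4=false}.
10 branches closed, 12 open.
An open branch gives a countermodel: p1=true, p2=false, p3=false, p4=true (unmentioned atoms arbitrary); the premises hold there but the conclusion fails.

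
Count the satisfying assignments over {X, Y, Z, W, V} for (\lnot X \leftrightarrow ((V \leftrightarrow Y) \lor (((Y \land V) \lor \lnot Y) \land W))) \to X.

22

Initial set: {((\lnot X \leftrightarrow ((V \leftrightarrow Y) \lor (((Y \land V) \lor \lnot Y) \land W))) \to X)}.
((\lnot X \leftrightarrow ((V \leftrightarrow Y) \lor (((Y \land V) \lor \lnot Y) \land W))) \to X): β-rule — branch into \lnot (\lnot X \leftrightarrow ((V \leftrightarrow Y) \lor (((Y \land V) \lor \lnot Y) \land W)))  //  X.
  branch 1 (add \lnot (\lnot X \leftrightarrow ((V \leftrightarrow Y) \lor (((Y \land V) \lor \lnot Y) \land W)))):
    \lnot (\lnot X \leftrightarrow ((V \leftrightarrow Y) \lor (((Y \land V) \lor \lnot Y) \land W))): β-rule — branch into \lnot X, \lnot ((V \leftrightarrow Y) \lor (((Y \land V) \lor \lnot Y) \land W))  //  \lnot \lnot X, ((V \leftrightarrow Y) \lor (((Y \land V) \lor \lnot Y) \land W)).
      branch 1.1 (add \lnot X, \lnot ((V \leftrightarrow Y) \lor (((Y \land V) \lor \lnot Y) \land W))):
        \lnot ((V \leftrightarrow Y) \lor (((Y \land V) \lor \lnot Y) \land W)): α-rule — add \lnot (V \leftrightarrow Y), \lnot (((Y \land V) \lor \lnot Y) \land W).
        \lnot (V \leftrightarrow Y): β-rule — branch into V, \lnot Y  //  \lnot V, Y.
          branch 1.1.1 (add V, \lnot Y):
            \lnot (((Y \land V) \lor \lnot Y) \land W): β-rule — branch into \lnot ((Y \land V) \lor \lnot Y)  //  \lnot W.
              branch 1.1.1.1 (add \lnot ((Y \land V) \lor \lnot Y)):
                \lnot ((Y \land V) \lor \lnot Y): α-rule — add \lnot (Y \land V), \lnot \lnot Y.
                × closes — contains both Y and \lnot Y.
              branch 1.1.1.2 (add \lnot W):
                ○ open, literals {V=T, W=F, X=F, Y=F}.
          branch 1.1.2 (add \lnot V, Y):
            \lnot (((Y \land V) \lor \lnot Y) \land W): β-rule — branch into \lnot ((Y \land V) \lor \lnot Y)  //  \lnot W.
              branch 1.1.2.1 (add \lnot ((Y \land V) \lor \lnot Y)):
                \lnot ((Y \land V) \lor \lnot Y): α-rule — add \lnot (Y \land V), \lnot \lnot Y.
                \lnot (Y \land V): β-rule — branch into \lnot Y  //  \lnot V.
                  branch 1.1.2.1.1 (add \lnot Y):
                    × closes — contains both Y and \lnot Y.
                  branch 1.1.2.1.2 (add \lnot V):
                    ○ open, literals {V=F, X=F, Y=T}.
              branch 1.1.2.2 (add \lnot W):
                ○ open, literals {V=F, W=F, X=F, Y=T}.
      branch 1.2 (add \lnot \lnot X, ((V \leftrightarrow Y) \lor (((Y \land V) \lor \lnot Y) \land W))):
        ((V \leftrightarrow Y) \lor (((Y \land V) \lor \lnot Y) \land W)): β-rule — branch into (V \leftrightarrow Y)  //  (((Y \land V) \lor \lnot Y) \land W).
          branch 1.2.1 (add (V \leftrightarrow Y)):
            (V \leftrightarrow Y): β-rule — branch into V, Y  //  \lnot V, \lnot Y.
              branch 1.2.1.1 (add V, Y):
                ○ open, literals {V=T, X=T, Y=T}.
              branch 1.2.1.2 (add \lnot V, \lnot Y):
                ○ open, literals {V=F, X=T, Y=F}.
          branch 1.2.2 (add (((Y \land V) \lor \lnot Y) \land W)):
            (((Y \land V) \lor \lnot Y) \land W): α-rule — add ((Y \land V) \lor \lnot Y), W.
            ((Y \land V) \lor \lnot Y): β-rule — branch into (Y \land V)  //  \lnot Y.
              branch 1.2.2.1 (add (Y \land V)):
                (Y \land V): α-rule — add Y, V.
                ○ open, literals {V=T, W=T, X=T, Y=T}.
              branch 1.2.2.2 (add \lnot Y):
                ○ open, literals {W=T, X=T, Y=F}.
  branch 2 (add X):
    ○ open, literals {X=T}.
2 branches closed, 8 open.
Each open branch fixes some atoms; the unmentioned ones are free. Counting distinct full assignments: branch {V=T, W=F, X=F, Y=F} (Z) contributes 2 new; branch {V=F, X=F, Y=T} (Z, W) contributes 4 new; branch {V=F, W=F, X=F, Y=T} (Z) contributes 0 new; branch {V=T, X=T, Y=T} (Z, W) contributes 4 new; branch {V=F, X=T, Y=F} (Z, W) contributes 4 new; branch {V=T, W=T, X=T, Y=T} (Z) contributes 0 new; branch {W=T, X=T, Y=F} (Z, V) contributes 2 new; branch {X=T} (Y, Z, W, V) contributes 6 new. Total: 22.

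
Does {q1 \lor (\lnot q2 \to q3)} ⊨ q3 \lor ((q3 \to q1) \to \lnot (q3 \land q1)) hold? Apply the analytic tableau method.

Yes

Initial set: {T (q1 \lor (\lnot q2 \to q3)); F (q3 \lor ((q3 \to q1) \to \lnot (q3 \land q1)))}.
F (q3 \lor ((q3 \to q1) \to \lnot (q3 \land q1))): α-rule — add F q3, F ((q3 \to q1) \to \lnot (q3 \land q1)).
F ((q3 \to q1) \to \lnot (q3 \land q1)): α-rule — add T (q3 \to q1), F \lnot (q3 \land q1).
F \lnot (q3 \land q1): α-rule — add T q3, T q1.
× closes — contains both q3 and \lnot q3.
All 1 branch closes.
Every branch closed, so the premises entail the conclusion.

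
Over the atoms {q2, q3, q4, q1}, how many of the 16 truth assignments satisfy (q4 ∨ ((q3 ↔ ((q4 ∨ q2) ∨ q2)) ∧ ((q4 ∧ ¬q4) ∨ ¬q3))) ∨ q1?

13

Initial set: {((q4 ∨ ((q3 ↔ ((q4 ∨ q2) ∨ q2)) ∧ ((q4 ∧ ¬q4) ∨ ¬q3))) ∨ q1)}.
((q4 ∨ ((q3 ↔ ((q4 ∨ q2) ∨ q2)) ∧ ((q4 ∧ ¬q4) ∨ ¬q3))) ∨ q1): β-rule — branch into (q4 ∨ ((q3 ↔ ((q4 ∨ q2) ∨ q2)) ∧ ((q4 ∧ ¬q4) ∨ ¬q3)))  //  q1.
  branch 1 (add (q4 ∨ ((q3 ↔ ((q4 ∨ q2) ∨ q2)) ∧ ((q4 ∧ ¬q4) ∨ ¬q3)))):
    (q4 ∨ ((q3 ↔ ((q4 ∨ q2) ∨ q2)) ∧ ((q4 ∧ ¬q4) ∨ ¬q3))): β-rule — branch into q4  //  ((q3 ↔ ((q4 ∨ q2) ∨ q2)) ∧ ((q4 ∧ ¬q4) ∨ ¬q3)).
      branch 1.1 (add q4):
        ○ open, literals {q4=T}.
      branch 1.2 (add ((q3 ↔ ((q4 ∨ q2) ∨ q2)) ∧ ((q4 ∧ ¬q4) ∨ ¬q3))):
        ((q3 ↔ ((q4 ∨ q2) ∨ q2)) ∧ ((q4 ∧ ¬q4) ∨ ¬q3)): α-rule — add (q3 ↔ ((q4 ∨ q2) ∨ q2)), ((q4 ∧ ¬q4) ∨ ¬q3).
        (q3 ↔ ((q4 ∨ q2) ∨ q2)): β-rule — branch into q3, ((q4 ∨ q2) ∨ q2)  //  ¬q3, ¬((q4 ∨ q2) ∨ q2).
          branch 1.2.1 (add q3, ((q4 ∨ q2) ∨ q2)):
            ((q4 ∧ ¬q4) ∨ ¬q3): β-rule — branch into (q4 ∧ ¬q4)  //  ¬q3.
              branch 1.2.1.1 (add (q4 ∧ ¬q4)):
                (q4 ∧ ¬q4): α-rule — add q4, ¬q4.
                × closes — contains both q4 and ¬q4.
              branch 1.2.1.2 (add ¬q3):
                × closes — contains both q3 and ¬q3.
          branch 1.2.2 (add ¬q3, ¬((q4 ∨ q2) ∨ q2)):
            ¬((q4 ∨ q2) ∨ q2): α-rule — add ¬(q4 ∨ q2), ¬q2.
            ¬(q4 ∨ q2): α-rule — add ¬q4, ¬q2.
            ((q4 ∧ ¬q4) ∨ ¬q3): β-rule — branch into (q4 ∧ ¬q4)  //  ¬q3.
              branch 1.2.2.1 (add (q4 ∧ ¬q4)):
                (q4 ∧ ¬q4): α-rule — add q4, ¬q4.
                × closes — contains both q4 and ¬q4.
              branch 1.2.2.2 (add ¬q3):
                ○ open, literals {q2=F, q3=F, q4=F}.
  branch 2 (add q1):
    ○ open, literals {q1=T}.
3 branches closed, 3 open.
Each open branch fixes some atoms; the unmentioned ones are free. Counting distinct full assignments: branch {q4=T} (q2, q3, q1) contributes 8 new; branch {q2=F, q3=F, q4=F} (q1) contributes 2 new; branch {q1=T} (q2, q3, q4) contributes 3 new. Total: 13.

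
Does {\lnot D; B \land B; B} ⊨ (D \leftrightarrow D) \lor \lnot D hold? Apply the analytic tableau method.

Yes

Initial set: {\lnot D; (B \land B); B; \lnot ((D \leftrightarrow D) \lor \lnot D)}.
(B \land B): α-rule — add B, B.
\lnot ((D \leftrightarrow D) \lor \lnot D): α-rule — add \lnot (D \leftrightarrow D), \lnot \lnot D.
× closes — contains both D and \lnot D.
All 1 branch closes.
Every branch closed, so the premises entail the conclusion.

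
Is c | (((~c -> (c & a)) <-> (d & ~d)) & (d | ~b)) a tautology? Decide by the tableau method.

Not valid

Assume the negation and expand:
Initial set: {F (c | (((~c -> (c & a)) <-> (d & ~d)) & (d | ~b)))}.
F (c | (((~c -> (c & a)) <-> (d & ~d)) & (d | ~b))): α-rule — add F c, F (((~c -> (c & a)) <-> (d & ~d)) & (d | ~b)).
F (((~c -> (c & a)) <-> (d & ~d)) & (d | ~b)): β-rule — branch into F ((~c -> (c & a)) <-> (d & ~d))  //  F (d | ~b).
  branch 1 (add F ((~c -> (c & a)) <-> (d & ~d))):
    F ((~c -> (c & a)) <-> (d & ~d)): β-rule — branch into T (~c -> (c & a)), F (d & ~d)  //  F (~c -> (c & a)), T (d & ~d).
      branch 1.1 (add T (~c -> (c & a)), F (d & ~d)):
        T (~c -> (c & a)): β-rule — branch into F ~c  //  T (c & a).
          branch 1.1.1 (add F ~c):
            × closes — contains both c and ~c.
          branch 1.1.2 (add T (c & a)):
            T (c & a): α-rule — add T c, T a.
            × closes — contains both c and ~c.
      branch 1.2 (add F (~c -> (c & a)), T (d & ~d)):
        F (~c -> (c & a)): α-rule — add T ~c, F (c & a).
        T (d & ~d): α-rule — add T d, T ~d.
        × closes — contains both d and ~d.
  branch 2 (add F (d | ~b)):
    F (d | ~b): α-rule — add F d, F ~b.
    ○ open, literals {b=T, c=F, d=F}.
3 branches closed, 1 open.
An open branch gives a countermodel: b=T, c=F, d=F (unmentioned atoms arbitrary); under it the original formula is false.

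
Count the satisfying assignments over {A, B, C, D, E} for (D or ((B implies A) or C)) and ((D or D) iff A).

Initial set: {((D or ((B implies A) or C)) and ((D or D) iff A))}.
((D or ((B implies A) or C)) and ((D or D) iff A)): α-rule — add (D or ((B implies A) or C)), ((D or D) iff A).
(D or ((B implies A) or C)): β-rule — branch into D  //  ((B implies A) or C).
  branch 1 (add D):
    ((D or D) iff A): β-rule — branch into (D or D), A  //  not (D or D), not A.
      branch 1.1 (add (D or D), A):
        (D or D): β-rule — branch into D  //  D.
          branch 1.1.1 (add D):
            ○ open, literals {A=1, D=1}.
          branch 1.1.2 (add D):
            ○ open, literals {A=1, D=1}.
      branch 1.2 (add not (D or D), not A):
        not (D or D): α-rule — add not D, not D.
        × closes — contains both D and not D.
  branch 2 (add ((B implies A) or C)):
    ((D or D) iff A): β-rule — branch into (D or D), A  //  not (D or D), not A.
      branch 2.1 (add (D or D), A):
        ((B implies A) or C): β-rule — branch into (B implies A)  //  C.
          branch 2.1.1 (add (B implies A)):
            (D or D): β-rule — branch into D  //  D.
              branch 2.1.1.1 (add D):
                (B implies A): β-rule — branch into not B  //  A.
                  branch 2.1.1.1.1 (add not B):
                    ○ open, literals {A=1, B=0, D=1}.
                  branch 2.1.1.1.2 (add A):
                    ○ open, literals {A=1, D=1}.
              branch 2.1.1.2 (add D):
                (B implies A): β-rule — branch into not B  //  A.
                  branch 2.1.1.2.1 (add not B):
                    ○ open, literals {A=1, B=0, D=1}.
                  branch 2.1.1.2.2 (add A):
                    ○ open, literals {A=1, D=1}.
          branch 2.1.2 (add C):
            (D or D): β-rule — branch into D  //  D.
              branch 2.1.2.1 (add D):
                ○ open, literals {A=1, C=1, D=1}.
              branch 2.1.2.2 (add D):
                ○ open, literals {A=1, C=1, D=1}.
      branch 2.2 (add not (D or D), not A):
        not (D or D): α-rule — add not D, not D.
        ((B implies A) or C): β-rule — branch into (B implies A)  //  C.
          branch 2.2.1 (add (B implies A)):
            (B implies A): β-rule — branch into not B  //  A.
              branch 2.2.1.1 (add not B):
                ○ open, literals {A=0, B=0, D=0}.
              branch 2.2.1.2 (add A):
                × closes — contains both A and not A.
          branch 2.2.2 (add C):
            ○ open, literals {A=0, C=1, D=0}.
2 branches closed, 10 open.
Each open branch fixes some atoms; the unmentioned ones are free. Counting distinct full assignments: branch {A=1, D=1} (B, C, E) contributes 8 new; branch {A=1, D=1} (B, C, E) contributes 0 new; branch {A=1, B=0, D=1} (C, E) contributes 0 new; branch {A=1, D=1} (B, C, E) contributes 0 new; branch {A=1, B=0, D=1} (C, E) contributes 0 new; branch {A=1, D=1} (B, C, E) contributes 0 new; branch {A=1, C=1, D=1} (B, E) contributes 0 new; branch {A=1, C=1, D=1} (B, E) contributes 0 new; branch {A=0, B=0, D=0} (C, E) contributes 4 new; branch {A=0, C=1, D=0} (B, E) contributes 2 new. Total: 14.

14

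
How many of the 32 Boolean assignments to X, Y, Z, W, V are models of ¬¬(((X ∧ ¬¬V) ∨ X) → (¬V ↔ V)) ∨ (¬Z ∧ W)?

20

Initial set: {T (¬¬(((X ∧ ¬¬V) ∨ X) → (¬V ↔ V)) ∨ (¬Z ∧ W))}.
T (¬¬(((X ∧ ¬¬V) ∨ X) → (¬V ↔ V)) ∨ (¬Z ∧ W)): β-rule — branch into T ¬¬(((X ∧ ¬¬V) ∨ X) → (¬V ↔ V))  //  T (¬Z ∧ W).
  branch 1 (add T ¬¬(((X ∧ ¬¬V) ∨ X) → (¬V ↔ V))):
    T ¬¬(((X ∧ ¬¬V) ∨ X) → (¬V ↔ V)): drop double negation, giving T (((X ∧ ¬¬V) ∨ X) → (¬V ↔ V)).
    T (((X ∧ ¬¬V) ∨ X) → (¬V ↔ V)): β-rule — branch into F ((X ∧ ¬¬V) ∨ X)  //  T (¬V ↔ V).
      branch 1.1 (add F ((X ∧ ¬¬V) ∨ X)):
        F ((X ∧ ¬¬V) ∨ X): α-rule — add F (X ∧ ¬¬V), F X.
        F (X ∧ ¬¬V): β-rule — branch into F X  //  F ¬¬V.
          branch 1.1.1 (add F X):
            ○ open, literals {X=0}.
          branch 1.1.2 (add F ¬¬V):
            F ¬¬V: drop double negation, giving F V.
            ○ open, literals {V=0, X=0}.
      branch 1.2 (add T (¬V ↔ V)):
        T (¬V ↔ V): β-rule — branch into T ¬V, T V  //  F ¬V, F V.
          branch 1.2.1 (add T ¬V, T V):
            × closes — contains both V and ¬V.
          branch 1.2.2 (add F ¬V, F V):
            × closes — contains both V and ¬V.
  branch 2 (add T (¬Z ∧ W)):
    T (¬Z ∧ W): α-rule — add T ¬Z, T W.
    ○ open, literals {W=1, Z=0}.
2 branches closed, 3 open.
Each open branch fixes some atoms; the unmentioned ones are free. Counting distinct full assignments: branch {X=0} (Y, Z, W, V) contributes 16 new; branch {V=0, X=0} (Y, Z, W) contributes 0 new; branch {W=1, Z=0} (X, Y, V) contributes 4 new. Total: 20.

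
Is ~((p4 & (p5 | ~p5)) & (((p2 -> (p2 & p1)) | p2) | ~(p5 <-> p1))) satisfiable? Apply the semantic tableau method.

Satisfiable

Initial set: {T ~((p4 & (p5 | ~p5)) & (((p2 -> (p2 & p1)) | p2) | ~(p5 <-> p1)))}.
T ~((p4 & (p5 | ~p5)) & (((p2 -> (p2 & p1)) | p2) | ~(p5 <-> p1))): β-rule — branch into F (p4 & (p5 | ~p5))  //  F (((p2 -> (p2 & p1)) | p2) | ~(p5 <-> p1)).
  branch 1 (add F (p4 & (p5 | ~p5))):
    F (p4 & (p5 | ~p5)): β-rule — branch into F p4  //  F (p5 | ~p5).
      branch 1.1 (add F p4):
        ○ open, literals {p4=false}.
      branch 1.2 (add F (p5 | ~p5)):
        F (p5 | ~p5): α-rule — add F p5, F ~p5.
        × closes — contains both p5 and ~p5.
  branch 2 (add F (((p2 -> (p2 & p1)) | p2) | ~(p5 <-> p1))):
    F (((p2 -> (p2 & p1)) | p2) | ~(p5 <-> p1)): α-rule — add F ((p2 -> (p2 & p1)) | p2), F ~(p5 <-> p1).
    F ((p2 -> (p2 & p1)) | p2): α-rule — add F (p2 -> (p2 & p1)), F p2.
    F (p2 -> (p2 & p1)): α-rule — add T p2, F (p2 & p1).
    × closes — contains both p2 and ~p2.
2 branches closed, 1 open.
An open branch gives a satisfying assignment: p4=false.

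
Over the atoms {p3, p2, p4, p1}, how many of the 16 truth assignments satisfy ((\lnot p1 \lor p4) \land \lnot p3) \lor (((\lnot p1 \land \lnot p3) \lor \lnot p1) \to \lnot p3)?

12

Initial set: {(((\lnot p1 \lor p4) \land \lnot p3) \lor (((\lnot p1 \land \lnot p3) \lor \lnot p1) \to \lnot p3))}.
(((\lnot p1 \lor p4) \land \lnot p3) \lor (((\lnot p1 \land \lnot p3) \lor \lnot p1) \to \lnot p3)): β-rule — branch into ((\lnot p1 \lor p4) \land \lnot p3)  //  (((\lnot p1 \land \lnot p3) \lor \lnot p1) \to \lnot p3).
  branch 1 (add ((\lnot p1 \lor p4) \land \lnot p3)):
    ((\lnot p1 \lor p4) \land \lnot p3): α-rule — add (\lnot p1 \lor p4), \lnot p3.
    (\lnot p1 \lor p4): β-rule — branch into \lnot p1  //  p4.
      branch 1.1 (add \lnot p1):
        ○ open, literals {p1=0, p3=0}.
      branch 1.2 (add p4):
        ○ open, literals {p3=0, p4=1}.
  branch 2 (add (((\lnot p1 \land \lnot p3) \lor \lnot p1) \to \lnot p3)):
    (((\lnot p1 \land \lnot p3) \lor \lnot p1) \to \lnot p3): β-rule — branch into \lnot ((\lnot p1 \land \lnot p3) \lor \lnot p1)  //  \lnot p3.
      branch 2.1 (add \lnot ((\lnot p1 \land \lnot p3) \lor \lnot p1)):
        \lnot ((\lnot p1 \land \lnot p3) \lor \lnot p1): α-rule — add \lnot (\lnot p1 \land \lnot p3), \lnot \lnot p1.
        \lnot (\lnot p1 \land \lnot p3): β-rule — branch into \lnot \lnot p1  //  \lnot \lnot p3.
          branch 2.1.1 (add \lnot \lnot p1):
            ○ open, literals {p1=1}.
          branch 2.1.2 (add \lnot \lnot p3):
            ○ open, literals {p1=1, p3=1}.
      branch 2.2 (add \lnot p3):
        ○ open, literals {p3=0}.
0 branches closed, 5 open.
Each open branch fixes some atoms; the unmentioned ones are free. Counting distinct full assignments: branch {p1=0, p3=0} (p2, p4) contributes 4 new; branch {p3=0, p4=1} (p2, p1) contributes 2 new; branch {p1=1} (p3, p2, p4) contributes 6 new; branch {p1=1, p3=1} (p2, p4) contributes 0 new; branch {p3=0} (p2, p4, p1) contributes 0 new. Total: 12.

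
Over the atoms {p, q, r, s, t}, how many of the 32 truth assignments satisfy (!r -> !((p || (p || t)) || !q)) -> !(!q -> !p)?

18

Initial set: {((!r -> !((p || (p || t)) || !q)) -> !(!q -> !p))}.
((!r -> !((p || (p || t)) || !q)) -> !(!q -> !p)): β-rule — branch into !(!r -> !((p || (p || t)) || !q))  //  !(!q -> !p).
  branch 1 (add !(!r -> !((p || (p || t)) || !q))):
    !(!r -> !((p || (p || t)) || !q)): α-rule — add !r, !!((p || (p || t)) || !q).
    !!((p || (p || t)) || !q): β-rule — branch into (p || (p || t))  //  !q.
      branch 1.1 (add (p || (p || t))):
        (p || (p || t)): β-rule — branch into p  //  (p || t).
          branch 1.1.1 (add p):
            ○ open, literals {p=1, r=0}.
          branch 1.1.2 (add (p || t)):
            (p || t): β-rule — branch into p  //  t.
              branch 1.1.2.1 (add p):
                ○ open, literals {p=1, r=0}.
              branch 1.1.2.2 (add t):
                ○ open, literals {r=0, t=1}.
      branch 1.2 (add !q):
        ○ open, literals {q=0, r=0}.
  branch 2 (add !(!q -> !p)):
    !(!q -> !p): α-rule — add !q, !!p.
    ○ open, literals {p=1, q=0}.
0 branches closed, 5 open.
Each open branch fixes some atoms; the unmentioned ones are free. Counting distinct full assignments: branch {p=1, r=0} (q, s, t) contributes 8 new; branch {p=1, r=0} (q, s, t) contributes 0 new; branch {r=0, t=1} (p, q, s) contributes 4 new; branch {q=0, r=0} (p, s, t) contributes 2 new; branch {p=1, q=0} (r, s, t) contributes 4 new. Total: 18.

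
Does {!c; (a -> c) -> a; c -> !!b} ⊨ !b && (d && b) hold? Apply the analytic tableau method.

Initial set: {!c; ((a -> c) -> a); (c -> !!b); !(!b && (d && b))}.
((a -> c) -> a): β-rule — branch into !(a -> c)  //  a.
  branch 1 (add !(a -> c)):
    !(a -> c): α-rule — add a, !c.
    (c -> !!b): β-rule — branch into !c  //  !!b.
      branch 1.1 (add !c):
        !(!b && (d && b)): β-rule — branch into !!b  //  !(d && b).
          branch 1.1.1 (add !!b):
            ○ open, literals {a=true, b=true, c=false}.
          branch 1.1.2 (add !(d && b)):
            !(d && b): β-rule — branch into !d  //  !b.
              branch 1.1.2.1 (add !d):
                ○ open, literals {a=true, c=false, d=false}.
              branch 1.1.2.2 (add !b):
                ○ open, literals {a=true, b=false, c=false}.
      branch 1.2 (add !!b):
        !!b: drop double negation, giving b.
        !(!b && (d && b)): β-rule — branch into !!b  //  !(d && b).
          branch 1.2.1 (add !!b):
            ○ open, literals {a=true, b=true, c=false}.
          branch 1.2.2 (add !(d && b)):
            !(d && b): β-rule — branch into !d  //  !b.
              branch 1.2.2.1 (add !d):
                ○ open, literals {a=true, b=true, c=false, d=false}.
              branch 1.2.2.2 (add !b):
                × closes — contains both b and !b.
  branch 2 (add a):
    (c -> !!b): β-rule — branch into !c  //  !!b.
      branch 2.1 (add !c):
        !(!b && (d && b)): β-rule — branch into !!b  //  !(d && b).
          branch 2.1.1 (add !!b):
            ○ open, literals {a=true, b=true, c=false}.
          branch 2.1.2 (add !(d && b)):
            !(d && b): β-rule — branch into !d  //  !b.
              branch 2.1.2.1 (add !d):
                ○ open, literals {a=true, c=false, d=false}.
              branch 2.1.2.2 (add !b):
                ○ open, literals {a=true, b=false, c=false}.
      branch 2.2 (add !!b):
        !!b: drop double negation, giving b.
        !(!b && (d && b)): β-rule — branch into !!b  //  !(d && b).
          branch 2.2.1 (add !!b):
            ○ open, literals {a=true, b=true, c=false}.
          branch 2.2.2 (add !(d && b)):
            !(d && b): β-rule — branch into !d  //  !b.
              branch 2.2.2.1 (add !d):
                ○ open, literals {a=true, b=true, c=false, d=false}.
              branch 2.2.2.2 (add !b):
                × closes — contains both b and !b.
2 branches closed, 10 open.
An open branch gives a countermodel: a=true, b=true, c=false (unmentioned atoms arbitrary); the premises hold there but the conclusion fails.

No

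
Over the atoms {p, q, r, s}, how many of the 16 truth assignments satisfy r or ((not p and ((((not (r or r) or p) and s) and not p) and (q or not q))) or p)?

Initial set: {T (r or ((not p and ((((not (r or r) or p) and s) and not p) and (q or not q))) or p))}.
T (r or ((not p and ((((not (r or r) or p) and s) and not p) and (q or not q))) or p)): β-rule — branch into T r  //  T ((not p and ((((not (r or r) or p) and s) and not p) and (q or not q))) or p).
  branch 1 (add T r):
    ○ open, literals {r=1}.
  branch 2 (add T ((not p and ((((not (r or r) or p) and s) and not p) and (q or not q))) or p)):
    T ((not p and ((((not (r or r) or p) and s) and not p) and (q or not q))) or p): β-rule — branch into T (not p and ((((not (r or r) or p) and s) and not p) and (q or not q)))  //  T p.
      branch 2.1 (add T (not p and ((((not (r or r) or p) and s) and not p) and (q or not q)))):
        T (not p and ((((not (r or r) or p) and s) and not p) and (q or not q))): α-rule — add T not p, T ((((not (r or r) or p) and s) and not p) and (q or not q)).
        T ((((not (r or r) or p) and s) and not p) and (q or not q)): α-rule — add T (((not (r or r) or p) and s) and not p), T (q or not q).
        T (((not (r or r) or p) and s) and not p): α-rule — add T ((not (r or r) or p) and s), T not p.
        T ((not (r or r) or p) and s): α-rule — add T (not (r or r) or p), T s.
        T (q or not q): β-rule — branch into T q  //  T not q.
          branch 2.1.1 (add T q):
            T (not (r or r) or p): β-rule — branch into T not (r or r)  //  T p.
              branch 2.1.1.1 (add T not (r or r)):
                T not (r or r): α-rule — add F r, F r.
                ○ open, literals {p=0, q=1, r=0, s=1}.
              branch 2.1.1.2 (add T p):
                × closes — contains both p and not p.
          branch 2.1.2 (add T not q):
            T (not (r or r) or p): β-rule — branch into T not (r or r)  //  T p.
              branch 2.1.2.1 (add T not (r or r)):
                T not (r or r): α-rule — add F r, F r.
                ○ open, literals {p=0, q=0, r=0, s=1}.
              branch 2.1.2.2 (add T p):
                × closes — contains both p and not p.
      branch 2.2 (add T p):
        ○ open, literals {p=1}.
2 branches closed, 4 open.
Each open branch fixes some atoms; the unmentioned ones are free. Counting distinct full assignments: branch {r=1} (p, q, s) contributes 8 new; branch {p=0, q=1, r=0, s=1} (none free) contributes 1 new; branch {p=0, q=0, r=0, s=1} (none free) contributes 1 new; branch {p=1} (q, r, s) contributes 4 new. Total: 14.

14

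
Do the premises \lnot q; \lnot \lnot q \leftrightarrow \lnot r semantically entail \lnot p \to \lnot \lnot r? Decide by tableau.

Initial set: {\lnot q; (\lnot \lnot q \leftrightarrow \lnot r); \lnot (\lnot p \to \lnot \lnot r)}.
\lnot (\lnot p \to \lnot \lnot r): α-rule — add \lnot p, \lnot \lnot \lnot r.
\lnot \lnot \lnot r: drop double negation, giving \lnot r.
(\lnot \lnot q \leftrightarrow \lnot r): β-rule — branch into \lnot \lnot q, \lnot r  //  \lnot \lnot \lnot q, \lnot \lnot r.
  branch 1 (add \lnot \lnot q, \lnot r):
    \lnot \lnot q: drop double negation, giving q.
    × closes — contains both q and \lnot q.
  branch 2 (add \lnot \lnot \lnot q, \lnot \lnot r):
    × closes — contains both r and \lnot r.
All 2 branches close.
Every branch closed, so the premises entail the conclusion.

Yes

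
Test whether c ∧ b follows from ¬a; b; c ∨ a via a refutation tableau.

Yes

Initial set: {¬a; b; (c ∨ a); ¬(c ∧ b)}.
(c ∨ a): β-rule — branch into c  //  a.
  branch 1 (add c):
    ¬(c ∧ b): β-rule — branch into ¬c  //  ¬b.
      branch 1.1 (add ¬c):
        × closes — contains both c and ¬c.
      branch 1.2 (add ¬b):
        × closes — contains both b and ¬b.
  branch 2 (add a):
    × closes — contains both a and ¬a.
All 3 branches close.
Every branch closed, so the premises entail the conclusion.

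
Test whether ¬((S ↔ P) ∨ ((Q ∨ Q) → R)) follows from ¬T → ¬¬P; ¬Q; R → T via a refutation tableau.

No

Initial set: {T (¬T → ¬¬P); T ¬Q; T (R → T); F ¬((S ↔ P) ∨ ((Q ∨ Q) → R))}.
T (¬T → ¬¬P): β-rule — branch into F ¬T  //  T ¬¬P.
  branch 1 (add F ¬T):
    T (R → T): β-rule — branch into F R  //  T T.
      branch 1.1 (add F R):
        F ¬((S ↔ P) ∨ ((Q ∨ Q) → R)): β-rule — branch into T (S ↔ P)  //  T ((Q ∨ Q) → R).
          branch 1.1.1 (add T (S ↔ P)):
            T (S ↔ P): β-rule — branch into T S, T P  //  F S, F P.
              branch 1.1.1.1 (add T S, T P):
                ○ open, literals {P=1, Q=0, R=0, S=1, T=1}.
              branch 1.1.1.2 (add F S, F P):
                ○ open, literals {P=0, Q=0, R=0, S=0, T=1}.
          branch 1.1.2 (add T ((Q ∨ Q) → R)):
            T ((Q ∨ Q) → R): β-rule — branch into F (Q ∨ Q)  //  T R.
              branch 1.1.2.1 (add F (Q ∨ Q)):
                F (Q ∨ Q): α-rule — add F Q, F Q.
                ○ open, literals {Q=0, R=0, T=1}.
              branch 1.1.2.2 (add T R):
                × closes — contains both R and ¬R.
      branch 1.2 (add T T):
        F ¬((S ↔ P) ∨ ((Q ∨ Q) → R)): β-rule — branch into T (S ↔ P)  //  T ((Q ∨ Q) → R).
          branch 1.2.1 (add T (S ↔ P)):
            T (S ↔ P): β-rule — branch into T S, T P  //  F S, F P.
              branch 1.2.1.1 (add T S, T P):
                ○ open, literals {P=1, Q=0, S=1, T=1}.
              branch 1.2.1.2 (add F S, F P):
                ○ open, literals {P=0, Q=0, S=0, T=1}.
          branch 1.2.2 (add T ((Q ∨ Q) → R)):
            T ((Q ∨ Q) → R): β-rule — branch into F (Q ∨ Q)  //  T R.
              branch 1.2.2.1 (add F (Q ∨ Q)):
                F (Q ∨ Q): α-rule — add F Q, F Q.
                ○ open, literals {Q=0, T=1}.
              branch 1.2.2.2 (add T R):
                ○ open, literals {Q=0, R=1, T=1}.
  branch 2 (add T ¬¬P):
    T ¬¬P: drop double negation, giving T P.
    T (R → T): β-rule — branch into F R  //  T T.
      branch 2.1 (add F R):
        F ¬((S ↔ P) ∨ ((Q ∨ Q) → R)): β-rule — branch into T (S ↔ P)  //  T ((Q ∨ Q) → R).
          branch 2.1.1 (add T (S ↔ P)):
            T (S ↔ P): β-rule — branch into T S, T P  //  F S, F P.
              branch 2.1.1.1 (add T S, T P):
                ○ open, literals {P=1, Q=0, R=0, S=1}.
              branch 2.1.1.2 (add F S, F P):
                × closes — contains both P and ¬P.
          branch 2.1.2 (add T ((Q ∨ Q) → R)):
            T ((Q ∨ Q) → R): β-rule — branch into F (Q ∨ Q)  //  T R.
              branch 2.1.2.1 (add F (Q ∨ Q)):
                F (Q ∨ Q): α-rule — add F Q, F Q.
                ○ open, literals {P=1, Q=0, R=0}.
              branch 2.1.2.2 (add T R):
                × closes — contains both R and ¬R.
      branch 2.2 (add T T):
        F ¬((S ↔ P) ∨ ((Q ∨ Q) → R)): β-rule — branch into T (S ↔ P)  //  T ((Q ∨ Q) → R).
          branch 2.2.1 (add T (S ↔ P)):
            T (S ↔ P): β-rule — branch into T S, T P  //  F S, F P.
              branch 2.2.1.1 (add T S, T P):
                ○ open, literals {P=1, Q=0, S=1, T=1}.
              branch 2.2.1.2 (add F S, F P):
                × closes — contains both P and ¬P.
          branch 2.2.2 (add T ((Q ∨ Q) → R)):
            T ((Q ∨ Q) → R): β-rule — branch into F (Q ∨ Q)  //  T R.
              branch 2.2.2.1 (add F (Q ∨ Q)):
                F (Q ∨ Q): α-rule — add F Q, F Q.
                ○ open, literals {P=1, Q=0, T=1}.
              branch 2.2.2.2 (add T R):
                ○ open, literals {P=1, Q=0, R=1, T=1}.
4 branches closed, 12 open.
An open branch gives a countermodel: P=1, Q=0, R=0, S=1, T=1 (unmentioned atoms arbitrary); the premises hold there but the conclusion fails.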